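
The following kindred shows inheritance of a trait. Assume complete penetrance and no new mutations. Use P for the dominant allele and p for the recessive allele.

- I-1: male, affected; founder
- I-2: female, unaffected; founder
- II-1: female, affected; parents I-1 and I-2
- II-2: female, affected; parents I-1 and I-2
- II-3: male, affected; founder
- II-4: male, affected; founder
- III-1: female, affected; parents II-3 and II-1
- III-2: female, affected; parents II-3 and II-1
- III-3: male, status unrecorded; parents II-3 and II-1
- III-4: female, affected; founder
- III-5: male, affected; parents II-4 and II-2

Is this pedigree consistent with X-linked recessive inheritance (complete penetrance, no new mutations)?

Yes

A consistent assignment under X-linked recessive exists: I-1 X^p Y, I-2 X^P X^p, II-1 X^p X^p, II-2 X^p X^p, II-3 X^p Y, II-4 X^p Y, III-1 X^p X^p, III-2 X^p X^p, III-3 X^p Y, III-4 X^p X^p, III-5 X^p Y.
In this assignment every recorded phenotype matches its genotype and every non-founder's genotype is obtainable from its parents' genotypes, so the pedigree is consistent.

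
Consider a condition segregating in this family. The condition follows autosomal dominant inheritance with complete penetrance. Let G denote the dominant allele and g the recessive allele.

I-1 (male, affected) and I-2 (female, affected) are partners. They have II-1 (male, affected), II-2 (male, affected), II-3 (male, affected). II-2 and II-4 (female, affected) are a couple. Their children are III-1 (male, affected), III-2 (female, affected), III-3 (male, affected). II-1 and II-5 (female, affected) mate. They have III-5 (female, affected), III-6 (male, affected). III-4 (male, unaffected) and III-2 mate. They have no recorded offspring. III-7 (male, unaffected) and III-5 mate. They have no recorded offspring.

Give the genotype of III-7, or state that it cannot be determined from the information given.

gg

III-7 is unaffected, so III-7 is gg.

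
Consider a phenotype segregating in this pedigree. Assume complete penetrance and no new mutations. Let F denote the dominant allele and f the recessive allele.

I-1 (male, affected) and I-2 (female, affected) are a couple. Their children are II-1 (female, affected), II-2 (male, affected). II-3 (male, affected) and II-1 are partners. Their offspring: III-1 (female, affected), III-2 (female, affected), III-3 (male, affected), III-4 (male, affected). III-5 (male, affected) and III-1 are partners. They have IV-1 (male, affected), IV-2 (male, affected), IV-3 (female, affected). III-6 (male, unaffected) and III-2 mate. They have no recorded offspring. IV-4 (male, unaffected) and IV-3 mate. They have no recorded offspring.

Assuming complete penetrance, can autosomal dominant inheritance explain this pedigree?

A consistent assignment under autosomal dominant exists: I-1 FF, I-2 FF, II-1 FF, II-2 FF, II-3 FF, III-1 FF, III-2 FF, III-3 FF, III-4 FF, III-5 FF, III-6 ff, IV-1 FF, IV-2 FF, IV-3 FF, IV-4 ff.
In this assignment every recorded phenotype matches its genotype and every non-founder's genotype is obtainable from its parents' genotypes, so the pedigree is consistent.

Yes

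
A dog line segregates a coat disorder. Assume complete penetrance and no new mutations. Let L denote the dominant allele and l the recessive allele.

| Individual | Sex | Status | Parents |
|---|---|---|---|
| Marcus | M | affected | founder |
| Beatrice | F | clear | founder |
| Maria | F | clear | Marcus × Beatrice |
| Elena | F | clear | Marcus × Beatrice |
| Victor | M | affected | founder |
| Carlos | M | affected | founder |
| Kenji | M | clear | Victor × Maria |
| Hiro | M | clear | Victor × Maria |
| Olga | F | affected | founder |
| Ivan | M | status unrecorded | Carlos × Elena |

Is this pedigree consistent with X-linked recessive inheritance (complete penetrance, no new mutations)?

A consistent assignment under X-linked recessive exists: Marcus X^l Y, Beatrice X^L X^L, Maria X^L X^l, Elena X^L X^l, Victor X^l Y, Carlos X^l Y, Kenji X^L Y, Hiro X^L Y, Olga X^l X^l, Ivan X^L Y.
In this assignment every recorded phenotype matches its genotype and every non-founder's genotype is obtainable from its parents' genotypes, so the pedigree is consistent.

Yes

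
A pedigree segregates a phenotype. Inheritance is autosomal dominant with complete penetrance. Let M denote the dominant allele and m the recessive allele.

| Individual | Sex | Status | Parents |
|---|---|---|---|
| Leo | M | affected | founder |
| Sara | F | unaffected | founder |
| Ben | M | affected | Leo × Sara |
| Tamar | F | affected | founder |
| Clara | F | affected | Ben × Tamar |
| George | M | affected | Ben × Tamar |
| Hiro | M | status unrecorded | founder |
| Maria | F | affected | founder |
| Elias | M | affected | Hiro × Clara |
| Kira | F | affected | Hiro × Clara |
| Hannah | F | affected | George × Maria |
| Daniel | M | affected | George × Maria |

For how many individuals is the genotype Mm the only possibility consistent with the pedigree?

Obligate heterozygotes: Ben is affected so carries M and received m from Sara (mm), so Ben is Mm.
Every other individual is either homozygous by phenotype or has at least one consistent homozygous assignment, so the count is 1.

1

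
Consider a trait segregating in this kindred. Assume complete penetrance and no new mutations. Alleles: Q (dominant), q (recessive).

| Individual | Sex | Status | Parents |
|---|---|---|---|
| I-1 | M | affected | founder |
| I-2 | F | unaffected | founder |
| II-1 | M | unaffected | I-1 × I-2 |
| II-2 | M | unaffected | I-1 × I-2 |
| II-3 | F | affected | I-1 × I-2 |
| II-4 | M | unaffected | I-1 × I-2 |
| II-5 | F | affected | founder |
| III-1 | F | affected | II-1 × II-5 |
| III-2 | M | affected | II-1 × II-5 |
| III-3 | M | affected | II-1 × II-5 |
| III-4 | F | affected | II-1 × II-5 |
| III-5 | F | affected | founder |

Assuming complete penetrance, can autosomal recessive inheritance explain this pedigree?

Yes

A consistent assignment under autosomal recessive exists: I-1 qq, I-2 Qq, II-1 Qq, II-2 Qq, II-3 qq, II-4 Qq, II-5 qq, III-1 qq, III-2 qq, III-3 qq, III-4 qq, III-5 qq.
In this assignment every recorded phenotype matches its genotype and every non-founder's genotype is obtainable from its parents' genotypes, so the pedigree is consistent.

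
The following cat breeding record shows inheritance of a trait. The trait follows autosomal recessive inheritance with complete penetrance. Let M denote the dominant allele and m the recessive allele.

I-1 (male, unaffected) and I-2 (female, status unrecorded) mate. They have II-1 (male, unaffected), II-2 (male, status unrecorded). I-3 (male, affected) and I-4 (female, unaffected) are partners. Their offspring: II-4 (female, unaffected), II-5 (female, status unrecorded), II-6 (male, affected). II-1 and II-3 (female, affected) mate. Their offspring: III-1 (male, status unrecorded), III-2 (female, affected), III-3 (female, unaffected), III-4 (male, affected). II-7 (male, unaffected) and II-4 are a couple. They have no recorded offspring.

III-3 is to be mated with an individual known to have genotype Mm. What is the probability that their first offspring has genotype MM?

III-3 is unaffected so carries M and received m from II-3 (mm), so III-3 is Mm.
The cross gives 1/4 MM : 1/2 Mm : 1/4 mm, so P(offspring has genotype MM) = 1/4.

1/4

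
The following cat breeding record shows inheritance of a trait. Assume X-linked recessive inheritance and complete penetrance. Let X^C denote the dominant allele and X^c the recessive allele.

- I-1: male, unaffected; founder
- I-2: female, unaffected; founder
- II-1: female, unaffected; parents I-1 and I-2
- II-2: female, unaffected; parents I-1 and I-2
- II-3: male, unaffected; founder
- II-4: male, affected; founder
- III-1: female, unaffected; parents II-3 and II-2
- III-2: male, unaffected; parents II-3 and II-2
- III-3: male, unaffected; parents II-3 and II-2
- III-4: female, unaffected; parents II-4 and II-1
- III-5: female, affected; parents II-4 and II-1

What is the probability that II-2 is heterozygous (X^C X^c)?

I-1 is unaffected, so I-1 is X^C Y.
I-2 is unaffected so carries C and passed c to II-1 (X^C X^c, whose C came from I-1), so I-2 is X^C X^c.
Their cross gives offspring ratios 1/2 X^C X^C : 1/2 X^C X^c. Conditioning on II-2 being unaffected, P(X^C X^c) = 1/2 / 1 = 1/2 before taking II-2's own offspring into account.
II-3 is unaffected, so II-3 is X^C Y.
Now use II-2's offspring. Probability of each recorded status — unaffected son III-2: 1/2 if II-2 is X^C X^c, 1 if X^C X^C; unaffected son III-3: 1/2 if II-2 is X^C X^c, 1 if X^C X^C. (III-1: equally likely either way, so uninformative.)
Bayes: P(X^C X^c) = 1/2·1/4 / (1/2·1/4 + 1/2·1) = 1/5.

1/5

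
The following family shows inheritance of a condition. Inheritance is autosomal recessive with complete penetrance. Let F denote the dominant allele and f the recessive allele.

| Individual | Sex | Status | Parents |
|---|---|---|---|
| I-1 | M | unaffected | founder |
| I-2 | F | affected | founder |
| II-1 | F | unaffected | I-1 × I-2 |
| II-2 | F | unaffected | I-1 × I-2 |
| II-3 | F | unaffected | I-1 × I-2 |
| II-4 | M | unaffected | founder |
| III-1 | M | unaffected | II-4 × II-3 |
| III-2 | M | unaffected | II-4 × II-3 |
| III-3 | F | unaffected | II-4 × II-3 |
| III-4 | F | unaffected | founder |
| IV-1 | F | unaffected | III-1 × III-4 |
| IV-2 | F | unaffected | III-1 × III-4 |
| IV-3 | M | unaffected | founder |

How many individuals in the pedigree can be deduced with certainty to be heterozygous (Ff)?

3

Obligate heterozygotes: II-1 is unaffected so carries F and received f from I-2 (ff), so II-1 is Ff; II-2 is unaffected so carries F and received f from I-2 (ff), so II-2 is Ff; II-3 is unaffected so carries F and received f from I-2 (ff), so II-3 is Ff.
Every other individual is either homozygous by phenotype or has at least one consistent homozygous assignment, so the count is 3.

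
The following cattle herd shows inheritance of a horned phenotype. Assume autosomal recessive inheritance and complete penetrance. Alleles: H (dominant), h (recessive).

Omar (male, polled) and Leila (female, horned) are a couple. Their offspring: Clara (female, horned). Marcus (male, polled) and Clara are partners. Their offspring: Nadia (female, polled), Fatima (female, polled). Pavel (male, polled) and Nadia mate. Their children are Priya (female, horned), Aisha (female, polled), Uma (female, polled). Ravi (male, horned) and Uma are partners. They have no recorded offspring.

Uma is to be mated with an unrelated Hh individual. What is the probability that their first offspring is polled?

5/6

Pavel is polled so carries H and passed h to Priya (hh), so Pavel is Hh.
Nadia is polled so carries H and received h from Clara (hh), so Nadia is Hh.
Uma is a polled offspring of Pavel (Hh) × Nadia (Hh), whose cross gives 1/4 HH : 1/2 Hh : 1/4 hh; conditioning on being polled, Uma is HH with probability 1/3, Hh with probability 2/3.
Summing over parental genotype combinations, P(offspring is polled) = 1/3·1 + 2/3·3/4 = 5/6.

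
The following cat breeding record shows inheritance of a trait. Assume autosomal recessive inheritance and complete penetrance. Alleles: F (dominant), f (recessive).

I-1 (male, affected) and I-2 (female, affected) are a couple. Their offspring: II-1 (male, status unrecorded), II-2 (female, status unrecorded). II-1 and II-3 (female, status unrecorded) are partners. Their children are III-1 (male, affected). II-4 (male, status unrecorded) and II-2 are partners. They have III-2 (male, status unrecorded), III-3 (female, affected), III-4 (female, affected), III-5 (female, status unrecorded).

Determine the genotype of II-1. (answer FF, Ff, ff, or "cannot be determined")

From phenotype alone, II-1 is FF or Ff or ff.
II-1 received f from I-1 (ff) and received f from I-2 (ff), so II-1 is ff.

ff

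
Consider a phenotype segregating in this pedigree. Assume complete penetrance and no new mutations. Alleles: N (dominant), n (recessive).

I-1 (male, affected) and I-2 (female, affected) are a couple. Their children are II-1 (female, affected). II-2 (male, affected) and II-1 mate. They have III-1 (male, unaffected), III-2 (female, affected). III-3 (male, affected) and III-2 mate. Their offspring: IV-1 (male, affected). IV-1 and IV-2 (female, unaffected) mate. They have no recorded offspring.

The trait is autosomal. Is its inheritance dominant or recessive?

II-2 and II-1 are both affected yet have an unaffected child III-1. Under a recessive model two affected parents are homozygous and every child would be affected, so the trait cannot be recessive.

dominant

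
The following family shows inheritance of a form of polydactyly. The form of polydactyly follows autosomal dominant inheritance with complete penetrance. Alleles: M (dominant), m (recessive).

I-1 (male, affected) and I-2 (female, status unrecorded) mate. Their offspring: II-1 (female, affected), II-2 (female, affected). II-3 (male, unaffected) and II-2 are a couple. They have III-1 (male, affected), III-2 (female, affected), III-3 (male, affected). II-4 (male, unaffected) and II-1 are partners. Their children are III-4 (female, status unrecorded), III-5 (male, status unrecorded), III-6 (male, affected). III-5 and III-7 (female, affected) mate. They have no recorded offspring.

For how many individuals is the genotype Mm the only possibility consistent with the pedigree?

4

Obligate heterozygotes: III-1 is affected so carries M and received m from II-3 (mm), so III-1 is Mm; III-2 is affected so carries M and received m from II-3 (mm), so III-2 is Mm; III-3 is affected so carries M and received m from II-3 (mm), so III-3 is Mm; III-6 is affected so carries M and received m from II-4 (mm), so III-6 is Mm.
Every other individual is either homozygous by phenotype or has at least one consistent homozygous assignment, so the count is 4.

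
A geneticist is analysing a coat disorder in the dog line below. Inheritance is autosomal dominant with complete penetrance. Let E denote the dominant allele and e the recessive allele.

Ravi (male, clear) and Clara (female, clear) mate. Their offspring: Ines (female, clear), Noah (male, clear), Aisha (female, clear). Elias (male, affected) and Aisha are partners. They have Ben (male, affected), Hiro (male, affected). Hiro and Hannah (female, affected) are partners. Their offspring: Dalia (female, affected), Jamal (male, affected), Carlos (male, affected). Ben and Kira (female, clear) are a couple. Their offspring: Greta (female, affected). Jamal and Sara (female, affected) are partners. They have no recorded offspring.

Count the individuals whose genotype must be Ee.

Obligate heterozygotes: Ben is affected so carries E and received e from Aisha (ee), so Ben is Ee; Hiro is affected so carries E and received e from Aisha (ee), so Hiro is Ee; Greta is affected so carries E and received e from Kira (ee), so Greta is Ee.
Every other individual is either homozygous by phenotype or has at least one consistent homozygous assignment, so the count is 3.

3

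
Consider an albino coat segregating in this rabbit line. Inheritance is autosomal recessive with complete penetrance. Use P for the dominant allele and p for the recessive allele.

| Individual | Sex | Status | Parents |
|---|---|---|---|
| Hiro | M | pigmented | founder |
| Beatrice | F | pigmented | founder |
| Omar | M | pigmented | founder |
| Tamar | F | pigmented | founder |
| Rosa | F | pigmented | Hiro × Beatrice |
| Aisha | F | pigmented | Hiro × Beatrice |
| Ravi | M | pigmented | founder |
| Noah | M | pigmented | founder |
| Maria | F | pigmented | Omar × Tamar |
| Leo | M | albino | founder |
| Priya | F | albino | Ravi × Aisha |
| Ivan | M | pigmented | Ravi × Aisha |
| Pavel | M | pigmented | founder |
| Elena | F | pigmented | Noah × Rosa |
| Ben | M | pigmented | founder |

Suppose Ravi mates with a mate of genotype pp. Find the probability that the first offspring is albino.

Ravi is pigmented so carries P and passed p to Priya (pp), so Ravi is Pp.
The cross gives 1/2 Pp : 1/2 pp, so P(offspring is albino) = 1/2.

1/2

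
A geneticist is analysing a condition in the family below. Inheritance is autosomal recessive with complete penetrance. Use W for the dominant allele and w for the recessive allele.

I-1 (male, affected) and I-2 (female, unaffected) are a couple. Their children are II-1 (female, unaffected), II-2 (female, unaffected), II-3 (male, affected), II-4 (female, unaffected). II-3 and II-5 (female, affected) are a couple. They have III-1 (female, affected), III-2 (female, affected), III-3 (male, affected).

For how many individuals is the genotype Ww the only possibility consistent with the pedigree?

Obligate heterozygotes: I-2 is unaffected so carries W and passed w to II-3 (ww), so I-2 is Ww; II-1 is unaffected so carries W and received w from I-1 (ww), so II-1 is Ww; II-2 is unaffected so carries W and received w from I-1 (ww), so II-2 is Ww; II-4 is unaffected so carries W and received w from I-1 (ww), so II-4 is Ww.
Every other individual is either homozygous by phenotype or has at least one consistent homozygous assignment, so the count is 4.

4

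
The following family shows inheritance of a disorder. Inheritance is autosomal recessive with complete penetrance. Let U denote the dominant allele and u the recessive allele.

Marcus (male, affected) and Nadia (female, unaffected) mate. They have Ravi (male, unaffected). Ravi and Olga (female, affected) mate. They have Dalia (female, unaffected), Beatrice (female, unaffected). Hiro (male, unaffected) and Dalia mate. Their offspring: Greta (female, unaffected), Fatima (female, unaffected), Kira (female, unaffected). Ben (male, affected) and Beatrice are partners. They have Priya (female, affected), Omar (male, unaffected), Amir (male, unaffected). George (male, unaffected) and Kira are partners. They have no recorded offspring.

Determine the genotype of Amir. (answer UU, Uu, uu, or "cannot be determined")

From phenotype alone, Amir is UU or Uu.
Amir is unaffected so carries U and received u from Ben (uu), so Amir is Uu.

Uu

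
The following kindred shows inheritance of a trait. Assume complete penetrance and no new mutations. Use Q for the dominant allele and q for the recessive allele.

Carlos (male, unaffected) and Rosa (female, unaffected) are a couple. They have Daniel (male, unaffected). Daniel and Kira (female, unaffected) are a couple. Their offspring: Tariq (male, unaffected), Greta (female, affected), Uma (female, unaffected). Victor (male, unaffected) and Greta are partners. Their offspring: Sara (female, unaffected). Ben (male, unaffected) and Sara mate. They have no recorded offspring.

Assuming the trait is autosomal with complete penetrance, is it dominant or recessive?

recessive

Daniel and Kira are both unaffected yet have an affected child Greta. Under dominance, an affected child requires at least one affected parent, so the trait cannot be dominant.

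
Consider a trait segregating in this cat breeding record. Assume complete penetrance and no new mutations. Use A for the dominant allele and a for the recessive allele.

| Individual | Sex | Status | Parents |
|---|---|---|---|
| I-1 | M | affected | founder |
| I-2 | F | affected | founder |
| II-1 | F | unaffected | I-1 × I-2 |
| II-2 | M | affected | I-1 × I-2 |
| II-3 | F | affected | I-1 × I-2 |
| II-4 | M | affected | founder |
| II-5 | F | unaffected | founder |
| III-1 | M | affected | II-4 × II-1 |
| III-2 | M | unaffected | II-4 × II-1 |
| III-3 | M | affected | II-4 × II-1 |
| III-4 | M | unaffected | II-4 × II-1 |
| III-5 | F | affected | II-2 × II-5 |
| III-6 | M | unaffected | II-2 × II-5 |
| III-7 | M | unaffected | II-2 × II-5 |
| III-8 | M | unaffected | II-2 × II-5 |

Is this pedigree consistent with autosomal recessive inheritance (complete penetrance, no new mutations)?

Under autosomal recessive, II-1 (unaffected, female) cannot arise from I-1 (affected) × I-2 (affected).

No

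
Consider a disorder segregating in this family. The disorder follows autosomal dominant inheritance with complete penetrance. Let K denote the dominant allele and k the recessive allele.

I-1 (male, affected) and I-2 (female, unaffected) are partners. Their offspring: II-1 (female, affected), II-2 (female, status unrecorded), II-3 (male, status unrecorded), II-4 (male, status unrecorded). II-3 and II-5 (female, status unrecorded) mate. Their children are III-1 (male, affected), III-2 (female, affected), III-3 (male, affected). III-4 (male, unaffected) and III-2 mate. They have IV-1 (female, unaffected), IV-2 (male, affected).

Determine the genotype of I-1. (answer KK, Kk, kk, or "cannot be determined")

I-1's phenotype allows KK or Kk, and no parent or child forces a single allele at both positions; consistent genotype assignments exist with I-1 as KK or Kk.

cannot be determined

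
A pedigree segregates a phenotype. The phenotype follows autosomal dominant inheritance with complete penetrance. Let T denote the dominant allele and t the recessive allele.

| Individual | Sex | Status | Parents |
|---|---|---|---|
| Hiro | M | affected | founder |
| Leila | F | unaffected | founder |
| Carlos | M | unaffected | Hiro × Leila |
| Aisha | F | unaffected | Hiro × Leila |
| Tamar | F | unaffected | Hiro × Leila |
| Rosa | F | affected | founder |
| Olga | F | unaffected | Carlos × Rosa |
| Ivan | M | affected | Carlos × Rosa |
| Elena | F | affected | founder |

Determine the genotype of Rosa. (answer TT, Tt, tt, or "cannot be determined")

Tt

From phenotype alone, Rosa is TT or Tt.
Rosa is affected so carries T and passed t to Olga (tt), so Rosa is Tt.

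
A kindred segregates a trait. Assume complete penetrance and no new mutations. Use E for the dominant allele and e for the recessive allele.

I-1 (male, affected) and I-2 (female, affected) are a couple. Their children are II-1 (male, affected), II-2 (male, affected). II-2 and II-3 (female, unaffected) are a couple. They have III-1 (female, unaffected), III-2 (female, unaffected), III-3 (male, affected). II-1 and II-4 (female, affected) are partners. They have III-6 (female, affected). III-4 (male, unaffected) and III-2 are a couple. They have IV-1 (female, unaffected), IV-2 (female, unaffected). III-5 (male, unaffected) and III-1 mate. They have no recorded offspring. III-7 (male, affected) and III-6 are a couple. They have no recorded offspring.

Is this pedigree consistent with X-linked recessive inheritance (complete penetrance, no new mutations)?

Yes

A consistent assignment under X-linked recessive exists: I-1 X^e Y, I-2 X^e X^e, II-1 X^e Y, II-2 X^e Y, II-3 X^E X^e, II-4 X^e X^e, III-1 X^E X^e, III-2 X^E X^e, III-3 X^e Y, III-4 X^E Y, III-5 X^E Y, III-6 X^e X^e, III-7 X^e Y, IV-1 X^E X^E, IV-2 X^E X^E.
In this assignment every recorded phenotype matches its genotype and every non-founder's genotype is obtainable from its parents' genotypes, so the pedigree is consistent.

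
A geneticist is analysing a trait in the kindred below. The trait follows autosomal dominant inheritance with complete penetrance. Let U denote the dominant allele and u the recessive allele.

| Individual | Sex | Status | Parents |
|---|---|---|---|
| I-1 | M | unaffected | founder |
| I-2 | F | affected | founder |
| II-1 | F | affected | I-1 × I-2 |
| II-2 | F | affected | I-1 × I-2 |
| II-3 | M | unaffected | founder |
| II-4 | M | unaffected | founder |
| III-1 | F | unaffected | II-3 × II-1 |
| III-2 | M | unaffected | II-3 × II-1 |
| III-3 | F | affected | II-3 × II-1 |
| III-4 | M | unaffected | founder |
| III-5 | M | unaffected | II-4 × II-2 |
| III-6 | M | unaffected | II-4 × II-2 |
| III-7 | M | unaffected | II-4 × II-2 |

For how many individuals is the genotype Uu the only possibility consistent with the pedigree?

Obligate heterozygotes: II-1 is affected so carries U and received u from I-1 (uu), so II-1 is Uu; II-2 is affected so carries U and received u from I-1 (uu), so II-2 is Uu; III-3 is affected so carries U and received u from II-3 (uu), so III-3 is Uu.
Every other individual is either homozygous by phenotype or has at least one consistent homozygous assignment, so the count is 3.

3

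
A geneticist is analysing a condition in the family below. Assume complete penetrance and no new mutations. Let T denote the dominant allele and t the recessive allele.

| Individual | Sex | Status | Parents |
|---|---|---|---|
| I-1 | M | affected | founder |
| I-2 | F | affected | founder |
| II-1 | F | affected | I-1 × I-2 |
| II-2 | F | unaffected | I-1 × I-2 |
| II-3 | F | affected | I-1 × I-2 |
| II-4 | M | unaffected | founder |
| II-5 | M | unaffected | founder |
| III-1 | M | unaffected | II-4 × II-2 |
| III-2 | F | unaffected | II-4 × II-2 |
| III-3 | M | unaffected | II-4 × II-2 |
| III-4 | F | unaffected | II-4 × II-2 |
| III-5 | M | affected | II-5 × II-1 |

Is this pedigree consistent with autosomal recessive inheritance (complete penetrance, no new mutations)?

No

Under autosomal recessive, II-2 (unaffected, female) cannot arise from I-1 (affected) × I-2 (affected).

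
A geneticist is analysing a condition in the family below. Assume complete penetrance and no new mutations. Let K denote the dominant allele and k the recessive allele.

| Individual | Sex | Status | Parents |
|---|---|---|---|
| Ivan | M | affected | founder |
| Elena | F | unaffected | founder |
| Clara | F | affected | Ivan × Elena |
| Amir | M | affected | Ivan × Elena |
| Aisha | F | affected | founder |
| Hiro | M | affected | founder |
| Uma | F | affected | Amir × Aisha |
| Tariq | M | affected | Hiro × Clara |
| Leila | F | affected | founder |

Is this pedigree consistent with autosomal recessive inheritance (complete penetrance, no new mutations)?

A consistent assignment under autosomal recessive exists: Ivan kk, Elena Kk, Clara kk, Amir kk, Aisha kk, Hiro kk, Uma kk, Tariq kk, Leila kk.
In this assignment every recorded phenotype matches its genotype and every non-founder's genotype is obtainable from its parents' genotypes, so the pedigree is consistent.

Yes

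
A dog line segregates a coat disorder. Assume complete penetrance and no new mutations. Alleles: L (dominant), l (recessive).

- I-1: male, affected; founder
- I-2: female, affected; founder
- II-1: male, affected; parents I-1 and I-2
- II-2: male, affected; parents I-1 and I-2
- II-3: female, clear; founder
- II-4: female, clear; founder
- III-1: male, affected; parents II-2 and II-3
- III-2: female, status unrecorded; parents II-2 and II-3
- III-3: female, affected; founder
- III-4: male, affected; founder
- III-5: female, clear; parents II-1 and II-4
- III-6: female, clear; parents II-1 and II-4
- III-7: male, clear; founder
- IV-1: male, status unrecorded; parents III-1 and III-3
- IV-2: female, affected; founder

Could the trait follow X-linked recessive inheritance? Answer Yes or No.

Yes

A consistent assignment under X-linked recessive exists: I-1 X^l Y, I-2 X^l X^l, II-1 X^l Y, II-2 X^l Y, II-3 X^L X^l, II-4 X^L X^L, III-1 X^l Y, III-2 X^L X^l, III-3 X^l X^l, III-4 X^l Y, III-5 X^L X^l, III-6 X^L X^l, III-7 X^L Y, IV-1 X^l Y, IV-2 X^l X^l.
In this assignment every recorded phenotype matches its genotype and every non-founder's genotype is obtainable from its parents' genotypes, so the pedigree is consistent.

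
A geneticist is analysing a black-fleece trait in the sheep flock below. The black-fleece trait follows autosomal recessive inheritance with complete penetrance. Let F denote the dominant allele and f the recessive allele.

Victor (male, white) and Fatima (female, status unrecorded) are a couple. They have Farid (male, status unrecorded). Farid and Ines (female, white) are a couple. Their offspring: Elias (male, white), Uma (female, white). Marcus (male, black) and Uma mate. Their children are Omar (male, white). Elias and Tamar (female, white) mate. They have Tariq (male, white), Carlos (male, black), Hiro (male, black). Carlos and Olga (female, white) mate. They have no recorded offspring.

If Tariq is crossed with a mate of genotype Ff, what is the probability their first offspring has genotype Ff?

Elias is white so carries F and passed f to Carlos (ff), so Elias is Ff.
Tamar is white so carries F and passed f to Carlos (ff), so Tamar is Ff.
Tariq is a white offspring of Elias (Ff) × Tamar (Ff), whose cross gives 1/4 FF : 1/2 Ff : 1/4 ff; conditioning on being white, Tariq is FF with probability 1/3, Ff with probability 2/3.
Summing over parental genotype combinations, P(offspring has genotype Ff) = 1/3·1/2 + 2/3·1/2 = 1/2.

1/2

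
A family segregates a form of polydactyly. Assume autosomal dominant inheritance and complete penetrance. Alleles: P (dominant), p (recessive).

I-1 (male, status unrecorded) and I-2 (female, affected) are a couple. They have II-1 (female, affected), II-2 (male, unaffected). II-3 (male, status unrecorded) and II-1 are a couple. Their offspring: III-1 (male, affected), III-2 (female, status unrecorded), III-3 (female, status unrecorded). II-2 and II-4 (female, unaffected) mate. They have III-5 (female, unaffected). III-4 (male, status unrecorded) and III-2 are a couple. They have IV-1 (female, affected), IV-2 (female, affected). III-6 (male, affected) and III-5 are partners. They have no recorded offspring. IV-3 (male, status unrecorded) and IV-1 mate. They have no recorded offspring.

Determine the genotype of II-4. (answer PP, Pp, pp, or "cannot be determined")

II-4 is unaffected, so II-4 is pp.

pp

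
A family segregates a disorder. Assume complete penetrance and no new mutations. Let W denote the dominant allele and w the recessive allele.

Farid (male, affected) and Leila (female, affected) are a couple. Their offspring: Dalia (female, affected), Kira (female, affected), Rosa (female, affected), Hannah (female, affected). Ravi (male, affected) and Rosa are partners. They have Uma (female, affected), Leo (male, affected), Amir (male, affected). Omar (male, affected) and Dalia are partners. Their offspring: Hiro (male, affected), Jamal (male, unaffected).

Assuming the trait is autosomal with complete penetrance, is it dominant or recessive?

dominant

Omar and Dalia are both affected yet have an unaffected child Jamal. Under a recessive model two affected parents are homozygous and every child would be affected, so the trait cannot be recessive.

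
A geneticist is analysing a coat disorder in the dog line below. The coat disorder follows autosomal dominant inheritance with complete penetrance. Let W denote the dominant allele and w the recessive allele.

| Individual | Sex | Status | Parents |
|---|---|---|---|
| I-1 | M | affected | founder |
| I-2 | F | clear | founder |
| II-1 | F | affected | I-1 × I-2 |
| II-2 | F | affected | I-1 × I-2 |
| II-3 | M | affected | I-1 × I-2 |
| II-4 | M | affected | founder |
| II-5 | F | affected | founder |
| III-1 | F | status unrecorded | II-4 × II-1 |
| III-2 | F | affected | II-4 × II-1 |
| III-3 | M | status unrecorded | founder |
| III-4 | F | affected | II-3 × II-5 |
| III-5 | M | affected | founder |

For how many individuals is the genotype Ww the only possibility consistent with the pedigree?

3

Obligate heterozygotes: II-1 is affected so carries W and received w from I-2 (ww), so II-1 is Ww; II-2 is affected so carries W and received w from I-2 (ww), so II-2 is Ww; II-3 is affected so carries W and received w from I-2 (ww), so II-3 is Ww.
Every other individual is either homozygous by phenotype or has at least one consistent homozygous assignment, so the count is 3.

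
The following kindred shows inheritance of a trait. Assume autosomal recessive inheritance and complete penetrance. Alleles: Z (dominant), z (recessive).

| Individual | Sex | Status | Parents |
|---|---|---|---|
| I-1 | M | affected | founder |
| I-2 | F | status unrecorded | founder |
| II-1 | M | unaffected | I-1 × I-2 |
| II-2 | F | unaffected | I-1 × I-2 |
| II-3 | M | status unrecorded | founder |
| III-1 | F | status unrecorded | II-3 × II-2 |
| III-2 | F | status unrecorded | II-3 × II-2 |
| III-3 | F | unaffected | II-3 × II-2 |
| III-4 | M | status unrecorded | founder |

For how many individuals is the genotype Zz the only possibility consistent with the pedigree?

2

Obligate heterozygotes: II-1 is unaffected so carries Z and received z from I-1 (zz), so II-1 is Zz; II-2 is unaffected so carries Z and received z from I-1 (zz), so II-2 is Zz.
Every other individual is either homozygous by phenotype or has at least one consistent homozygous assignment, so the count is 2.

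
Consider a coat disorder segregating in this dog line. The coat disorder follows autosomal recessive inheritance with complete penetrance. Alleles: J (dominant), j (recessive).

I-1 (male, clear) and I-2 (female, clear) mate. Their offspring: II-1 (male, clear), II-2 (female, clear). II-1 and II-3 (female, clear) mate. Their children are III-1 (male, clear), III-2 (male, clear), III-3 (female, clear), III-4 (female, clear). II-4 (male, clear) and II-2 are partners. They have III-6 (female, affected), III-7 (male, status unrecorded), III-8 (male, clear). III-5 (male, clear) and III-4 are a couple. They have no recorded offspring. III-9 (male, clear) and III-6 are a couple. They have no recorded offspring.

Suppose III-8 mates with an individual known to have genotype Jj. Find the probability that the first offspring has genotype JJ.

II-4 is clear so carries J and passed j to III-6 (jj), so II-4 is Jj.
II-2 is clear so carries J and passed j to III-6 (jj), so II-2 is Jj.
III-8 is a clear offspring of II-4 (Jj) × II-2 (Jj), whose cross gives 1/4 JJ : 1/2 Jj : 1/4 jj; conditioning on being clear, III-8 is JJ with probability 1/3, Jj with probability 2/3.
Summing over parental genotype combinations, P(offspring has genotype JJ) = 1/3·1/2 + 2/3·1/4 = 1/3.

1/3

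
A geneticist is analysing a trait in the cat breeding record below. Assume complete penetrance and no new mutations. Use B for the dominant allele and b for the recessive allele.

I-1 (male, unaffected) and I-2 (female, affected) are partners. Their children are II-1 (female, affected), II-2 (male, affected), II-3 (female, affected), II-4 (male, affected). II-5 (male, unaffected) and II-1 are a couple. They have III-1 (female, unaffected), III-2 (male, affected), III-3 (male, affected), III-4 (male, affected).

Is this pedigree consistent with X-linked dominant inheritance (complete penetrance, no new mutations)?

A consistent assignment under X-linked dominant exists: I-1 X^b Y, I-2 X^B X^B, II-1 X^B X^b, II-2 X^B Y, II-3 X^B X^b, II-4 X^B Y, II-5 X^b Y, III-1 X^b X^b, III-2 X^B Y, III-3 X^B Y, III-4 X^B Y.
In this assignment every recorded phenotype matches its genotype and every non-founder's genotype is obtainable from its parents' genotypes, so the pedigree is consistent.

Yes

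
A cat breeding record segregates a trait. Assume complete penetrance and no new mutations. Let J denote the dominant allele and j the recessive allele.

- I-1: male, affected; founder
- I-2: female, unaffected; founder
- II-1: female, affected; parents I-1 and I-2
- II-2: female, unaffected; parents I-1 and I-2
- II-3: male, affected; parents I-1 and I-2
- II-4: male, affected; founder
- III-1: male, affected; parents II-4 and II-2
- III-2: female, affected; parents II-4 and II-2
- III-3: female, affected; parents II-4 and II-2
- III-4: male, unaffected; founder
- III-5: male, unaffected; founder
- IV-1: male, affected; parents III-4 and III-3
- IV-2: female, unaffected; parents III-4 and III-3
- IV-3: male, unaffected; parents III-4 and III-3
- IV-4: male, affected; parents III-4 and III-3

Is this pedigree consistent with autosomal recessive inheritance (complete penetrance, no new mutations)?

Yes

A consistent assignment under autosomal recessive exists: I-1 jj, I-2 Jj, II-1 jj, II-2 Jj, II-3 jj, II-4 jj, III-1 jj, III-2 jj, III-3 jj, III-4 Jj, III-5 JJ, IV-1 jj, IV-2 Jj, IV-3 Jj, IV-4 jj.
In this assignment every recorded phenotype matches its genotype and every non-founder's genotype is obtainable from its parents' genotypes, so the pedigree is consistent.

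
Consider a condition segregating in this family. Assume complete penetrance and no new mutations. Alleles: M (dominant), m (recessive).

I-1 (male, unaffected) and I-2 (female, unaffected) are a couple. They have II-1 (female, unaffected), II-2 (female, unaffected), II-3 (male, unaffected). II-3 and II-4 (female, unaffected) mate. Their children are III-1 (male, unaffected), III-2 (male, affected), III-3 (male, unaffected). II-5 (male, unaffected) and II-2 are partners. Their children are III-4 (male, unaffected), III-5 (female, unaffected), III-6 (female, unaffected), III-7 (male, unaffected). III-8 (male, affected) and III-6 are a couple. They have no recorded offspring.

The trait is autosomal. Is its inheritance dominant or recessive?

recessive

II-3 and II-4 are both unaffected yet have an affected child III-2. Under dominance, an affected child requires at least one affected parent, so the trait cannot be dominant.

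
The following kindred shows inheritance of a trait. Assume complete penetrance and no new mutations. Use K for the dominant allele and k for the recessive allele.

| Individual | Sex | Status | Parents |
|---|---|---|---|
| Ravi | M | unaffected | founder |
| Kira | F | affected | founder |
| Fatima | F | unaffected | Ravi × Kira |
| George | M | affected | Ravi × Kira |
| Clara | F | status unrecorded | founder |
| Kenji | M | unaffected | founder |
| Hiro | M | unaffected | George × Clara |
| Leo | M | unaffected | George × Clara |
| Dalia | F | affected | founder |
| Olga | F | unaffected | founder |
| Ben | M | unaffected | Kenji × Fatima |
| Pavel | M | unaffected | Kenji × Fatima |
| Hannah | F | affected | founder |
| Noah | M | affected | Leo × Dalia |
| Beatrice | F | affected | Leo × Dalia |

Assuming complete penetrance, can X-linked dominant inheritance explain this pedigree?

Yes

A consistent assignment under X-linked dominant exists: Ravi X^k Y, Kira X^K X^k, Fatima X^k X^k, George X^K Y, Clara X^K X^k, Kenji X^k Y, Hiro X^k Y, Leo X^k Y, Dalia X^K X^K, Olga X^k X^k, Ben X^k Y, Pavel X^k Y, Hannah X^K X^K, Noah X^K Y, Beatrice X^K X^k.
In this assignment every recorded phenotype matches its genotype and every non-founder's genotype is obtainable from its parents' genotypes, so the pedigree is consistent.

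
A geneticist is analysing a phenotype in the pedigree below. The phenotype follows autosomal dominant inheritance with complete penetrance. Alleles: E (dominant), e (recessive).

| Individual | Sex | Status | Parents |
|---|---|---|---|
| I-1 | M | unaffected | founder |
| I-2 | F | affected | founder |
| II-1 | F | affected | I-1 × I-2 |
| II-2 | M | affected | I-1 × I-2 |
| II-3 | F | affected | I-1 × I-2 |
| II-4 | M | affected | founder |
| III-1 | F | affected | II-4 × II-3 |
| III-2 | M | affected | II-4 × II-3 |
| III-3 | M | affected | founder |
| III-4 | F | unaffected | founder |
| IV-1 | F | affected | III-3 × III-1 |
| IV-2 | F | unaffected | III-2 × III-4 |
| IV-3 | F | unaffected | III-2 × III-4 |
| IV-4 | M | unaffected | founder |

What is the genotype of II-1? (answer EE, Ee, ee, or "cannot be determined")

Ee

From phenotype alone, II-1 is EE or Ee.
II-1 is affected so carries E and received e from I-1 (ee), so II-1 is Ee.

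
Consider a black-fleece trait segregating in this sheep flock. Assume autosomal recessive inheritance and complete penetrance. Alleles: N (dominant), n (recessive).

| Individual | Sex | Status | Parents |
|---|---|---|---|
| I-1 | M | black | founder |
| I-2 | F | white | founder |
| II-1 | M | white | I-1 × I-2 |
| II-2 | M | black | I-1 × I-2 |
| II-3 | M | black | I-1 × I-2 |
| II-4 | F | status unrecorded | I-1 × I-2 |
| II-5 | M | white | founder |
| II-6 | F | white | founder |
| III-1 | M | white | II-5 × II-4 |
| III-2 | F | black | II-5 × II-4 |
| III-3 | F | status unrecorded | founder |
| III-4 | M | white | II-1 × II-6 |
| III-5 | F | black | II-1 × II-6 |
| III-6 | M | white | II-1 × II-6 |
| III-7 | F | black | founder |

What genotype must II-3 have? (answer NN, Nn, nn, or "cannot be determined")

II-3 is black, so II-3 is nn.

nn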